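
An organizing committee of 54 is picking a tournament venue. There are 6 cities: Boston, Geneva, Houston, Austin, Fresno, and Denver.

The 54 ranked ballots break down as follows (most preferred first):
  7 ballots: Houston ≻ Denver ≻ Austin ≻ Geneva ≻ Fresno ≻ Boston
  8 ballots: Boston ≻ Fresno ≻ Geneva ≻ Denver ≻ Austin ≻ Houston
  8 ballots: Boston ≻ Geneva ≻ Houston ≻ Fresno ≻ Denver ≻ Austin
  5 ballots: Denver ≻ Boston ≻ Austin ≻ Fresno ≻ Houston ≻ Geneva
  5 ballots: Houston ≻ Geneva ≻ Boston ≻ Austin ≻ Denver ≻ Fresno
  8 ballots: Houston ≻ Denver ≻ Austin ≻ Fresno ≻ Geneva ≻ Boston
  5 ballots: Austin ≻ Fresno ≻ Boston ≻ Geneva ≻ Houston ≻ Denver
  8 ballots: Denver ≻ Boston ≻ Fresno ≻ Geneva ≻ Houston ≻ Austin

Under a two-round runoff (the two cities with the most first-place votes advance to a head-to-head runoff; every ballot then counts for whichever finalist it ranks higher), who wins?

Round 1 first-place votes: Boston 16, Geneva 0, Houston 20, Austin 5, Fresno 0, Denver 13. Houston and Boston advance.
Runoff: Houston is ranked above Boston on 20 ballots, Boston above Houston on 34.

Boston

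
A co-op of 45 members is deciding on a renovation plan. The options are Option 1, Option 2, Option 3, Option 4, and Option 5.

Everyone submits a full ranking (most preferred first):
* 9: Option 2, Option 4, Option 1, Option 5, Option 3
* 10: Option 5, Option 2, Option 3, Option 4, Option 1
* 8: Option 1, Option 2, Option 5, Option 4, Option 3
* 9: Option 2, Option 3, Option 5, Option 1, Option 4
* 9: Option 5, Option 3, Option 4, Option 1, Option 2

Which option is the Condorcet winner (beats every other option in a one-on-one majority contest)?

Option 2

Option 2 vs Option 1: 28–17
Option 2 vs Option 3: 36–9
Option 2 vs Option 4: 36–9
Option 2 vs Option 5: 26–19
Option 2 beats every other option.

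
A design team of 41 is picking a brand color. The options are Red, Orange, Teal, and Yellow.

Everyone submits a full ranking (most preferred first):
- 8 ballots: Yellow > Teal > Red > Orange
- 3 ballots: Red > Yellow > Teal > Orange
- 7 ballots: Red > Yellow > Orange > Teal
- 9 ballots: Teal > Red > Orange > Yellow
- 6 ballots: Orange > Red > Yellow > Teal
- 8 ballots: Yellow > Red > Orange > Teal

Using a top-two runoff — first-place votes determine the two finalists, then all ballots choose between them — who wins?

Red

Round 1 first-place votes: Red 10, Orange 6, Teal 9, Yellow 16. Yellow and Red advance.
Runoff: Yellow is ranked above Red on 16 ballots, Red above Yellow on 25.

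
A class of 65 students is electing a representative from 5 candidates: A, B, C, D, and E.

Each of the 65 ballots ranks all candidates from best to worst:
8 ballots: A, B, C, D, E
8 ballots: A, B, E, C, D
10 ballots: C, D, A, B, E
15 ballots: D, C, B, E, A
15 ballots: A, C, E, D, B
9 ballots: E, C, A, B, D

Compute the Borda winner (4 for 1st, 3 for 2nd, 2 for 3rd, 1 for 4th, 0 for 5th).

A: 8×4 + 8×4 + 10×2 + 15×0 + 15×4 + 9×2 = 162
B: 8×3 + 8×3 + 10×1 + 15×2 + 15×0 + 9×1 = 97
C: 8×2 + 8×1 + 10×4 + 15×3 + 15×3 + 9×3 = 181
D: 8×1 + 8×0 + 10×3 + 15×4 + 15×1 + 9×0 = 113
E: 8×0 + 8×2 + 10×0 + 15×1 + 15×2 + 9×4 = 97

C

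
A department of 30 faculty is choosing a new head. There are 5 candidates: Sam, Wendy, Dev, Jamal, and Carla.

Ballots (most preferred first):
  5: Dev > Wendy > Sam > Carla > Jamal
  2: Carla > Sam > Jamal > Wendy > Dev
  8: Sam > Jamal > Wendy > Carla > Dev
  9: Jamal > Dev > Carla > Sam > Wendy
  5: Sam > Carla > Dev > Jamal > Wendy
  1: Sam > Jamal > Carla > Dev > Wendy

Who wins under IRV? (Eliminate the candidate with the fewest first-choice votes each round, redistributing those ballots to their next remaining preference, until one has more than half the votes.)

Sam

Round 1: Sam 14, Wendy 0, Dev 5, Jamal 9, Carla 2. Wendy eliminated.
Round 2: Sam 14, Dev 5, Jamal 9, Carla 2. Carla eliminated.
Round 3: Sam 16, Dev 5, Jamal 9. Sam has a majority (≥16).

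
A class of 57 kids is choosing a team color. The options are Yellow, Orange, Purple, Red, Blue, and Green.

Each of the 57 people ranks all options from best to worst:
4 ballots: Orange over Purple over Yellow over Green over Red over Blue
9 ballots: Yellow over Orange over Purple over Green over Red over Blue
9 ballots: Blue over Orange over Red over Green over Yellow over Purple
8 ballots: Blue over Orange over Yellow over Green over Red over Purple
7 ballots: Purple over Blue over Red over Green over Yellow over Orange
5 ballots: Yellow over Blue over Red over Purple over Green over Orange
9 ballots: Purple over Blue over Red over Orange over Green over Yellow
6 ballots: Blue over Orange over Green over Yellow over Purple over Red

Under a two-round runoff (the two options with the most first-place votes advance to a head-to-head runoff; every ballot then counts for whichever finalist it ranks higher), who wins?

Round 1 first-place votes: Yellow 14, Orange 4, Purple 16, Red 0, Blue 23, Green 0. Blue and Purple advance.
Runoff: Blue is ranked above Purple on 28 ballots, Purple above Blue on 29.

Purple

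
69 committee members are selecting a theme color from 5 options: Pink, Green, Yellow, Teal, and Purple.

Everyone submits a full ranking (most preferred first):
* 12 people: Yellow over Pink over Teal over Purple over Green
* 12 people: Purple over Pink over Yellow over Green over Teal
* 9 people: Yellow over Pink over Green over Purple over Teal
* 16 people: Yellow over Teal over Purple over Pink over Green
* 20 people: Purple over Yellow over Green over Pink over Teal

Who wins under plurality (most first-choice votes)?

First-place votes: Pink 0, Green 0, Yellow 37, Teal 0, Purple 32.

Yellow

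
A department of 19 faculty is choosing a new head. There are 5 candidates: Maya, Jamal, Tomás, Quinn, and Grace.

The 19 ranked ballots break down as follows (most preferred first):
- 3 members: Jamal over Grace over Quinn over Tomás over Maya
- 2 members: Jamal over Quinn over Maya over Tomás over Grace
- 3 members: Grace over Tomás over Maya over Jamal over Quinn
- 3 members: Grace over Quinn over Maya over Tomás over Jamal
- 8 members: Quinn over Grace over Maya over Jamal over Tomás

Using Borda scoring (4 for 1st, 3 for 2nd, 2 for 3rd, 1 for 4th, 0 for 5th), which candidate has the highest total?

Grace

Maya: 3×0 + 2×2 + 3×2 + 3×2 + 8×2 = 32
Jamal: 3×4 + 2×4 + 3×1 + 3×0 + 8×1 = 31
Tomás: 3×1 + 2×1 + 3×3 + 3×1 + 8×0 = 17
Quinn: 3×2 + 2×3 + 3×0 + 3×3 + 8×4 = 53
Grace: 3×3 + 2×0 + 3×4 + 3×4 + 8×3 = 57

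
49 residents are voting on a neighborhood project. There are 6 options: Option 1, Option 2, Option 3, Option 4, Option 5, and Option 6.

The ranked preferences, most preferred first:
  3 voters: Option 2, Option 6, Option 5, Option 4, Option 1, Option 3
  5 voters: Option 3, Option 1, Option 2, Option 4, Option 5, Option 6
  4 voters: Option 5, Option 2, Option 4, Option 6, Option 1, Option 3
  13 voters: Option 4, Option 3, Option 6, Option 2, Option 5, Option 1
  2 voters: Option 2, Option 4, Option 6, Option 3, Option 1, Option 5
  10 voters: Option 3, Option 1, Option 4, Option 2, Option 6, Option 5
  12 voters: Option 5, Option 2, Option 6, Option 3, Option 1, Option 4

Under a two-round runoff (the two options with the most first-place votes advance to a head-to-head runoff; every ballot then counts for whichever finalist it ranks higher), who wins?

Option 3

Round 1 first-place votes: Option 1 0, Option 2 5, Option 3 15, Option 4 13, Option 5 16, Option 6 0. Option 5 and Option 3 advance.
Runoff: Option 5 is ranked above Option 3 on 19 ballots, Option 3 above Option 5 on 30.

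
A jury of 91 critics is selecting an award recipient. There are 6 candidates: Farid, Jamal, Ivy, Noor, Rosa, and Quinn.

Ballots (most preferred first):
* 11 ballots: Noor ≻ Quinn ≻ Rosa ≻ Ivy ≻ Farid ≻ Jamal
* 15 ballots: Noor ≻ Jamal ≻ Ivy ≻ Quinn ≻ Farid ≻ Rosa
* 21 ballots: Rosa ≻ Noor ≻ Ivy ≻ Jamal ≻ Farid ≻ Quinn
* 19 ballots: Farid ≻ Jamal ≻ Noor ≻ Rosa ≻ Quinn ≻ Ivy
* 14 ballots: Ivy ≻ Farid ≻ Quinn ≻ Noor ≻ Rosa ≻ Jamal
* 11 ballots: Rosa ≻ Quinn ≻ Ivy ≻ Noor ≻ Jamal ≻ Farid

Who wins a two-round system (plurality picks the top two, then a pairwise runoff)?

Round 1 first-place votes: Farid 19, Jamal 0, Ivy 14, Noor 26, Rosa 32, Quinn 0. Rosa and Noor advance.
Runoff: Rosa is ranked above Noor on 32 ballots, Noor above Rosa on 59.

Noor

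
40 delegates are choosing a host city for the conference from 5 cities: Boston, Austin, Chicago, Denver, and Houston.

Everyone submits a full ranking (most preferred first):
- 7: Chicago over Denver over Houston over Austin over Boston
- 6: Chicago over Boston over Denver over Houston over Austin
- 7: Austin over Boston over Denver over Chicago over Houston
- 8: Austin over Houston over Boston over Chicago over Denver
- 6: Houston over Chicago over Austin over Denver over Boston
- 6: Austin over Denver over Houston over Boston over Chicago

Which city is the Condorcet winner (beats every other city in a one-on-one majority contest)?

Austin vs Boston: 34–6
Austin vs Chicago: 21–19
Austin vs Denver: 27–13
Austin vs Houston: 21–19
Austin beats every other city.

Austin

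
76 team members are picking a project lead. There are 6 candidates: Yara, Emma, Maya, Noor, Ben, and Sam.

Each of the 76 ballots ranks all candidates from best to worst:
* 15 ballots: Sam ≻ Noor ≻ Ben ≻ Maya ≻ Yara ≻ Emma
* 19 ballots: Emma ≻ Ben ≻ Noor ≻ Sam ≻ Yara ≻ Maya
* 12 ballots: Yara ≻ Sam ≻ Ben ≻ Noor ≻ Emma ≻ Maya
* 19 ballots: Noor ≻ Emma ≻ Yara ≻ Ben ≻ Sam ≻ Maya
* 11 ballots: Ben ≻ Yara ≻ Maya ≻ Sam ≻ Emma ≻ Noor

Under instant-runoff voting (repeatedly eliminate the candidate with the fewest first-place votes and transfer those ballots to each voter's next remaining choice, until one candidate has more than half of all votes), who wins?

Round 1: Yara 12, Emma 19, Maya 0, Noor 19, Ben 11, Sam 15. Maya eliminated.
Round 2: Yara 12, Emma 19, Noor 19, Ben 11, Sam 15. Ben eliminated.
Round 3: Yara 23, Emma 19, Noor 19, Sam 15. Sam eliminated.
Round 4: Yara 23, Emma 19, Noor 34. Emma eliminated.
Round 5: Yara 23, Noor 53. Noor has a majority (≥39).

Noor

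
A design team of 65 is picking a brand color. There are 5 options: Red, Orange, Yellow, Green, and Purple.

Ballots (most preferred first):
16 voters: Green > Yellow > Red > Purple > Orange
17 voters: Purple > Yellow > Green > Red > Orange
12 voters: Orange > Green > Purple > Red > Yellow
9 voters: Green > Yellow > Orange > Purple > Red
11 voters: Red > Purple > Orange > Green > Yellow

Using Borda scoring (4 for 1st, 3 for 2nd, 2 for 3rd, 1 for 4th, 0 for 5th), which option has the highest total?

Red: 16×2 + 17×1 + 12×1 + 9×0 + 11×4 = 105
Orange: 16×0 + 17×0 + 12×4 + 9×2 + 11×2 = 88
Yellow: 16×3 + 17×3 + 12×0 + 9×3 + 11×0 = 126
Green: 16×4 + 17×2 + 12×3 + 9×4 + 11×1 = 181
Purple: 16×1 + 17×4 + 12×2 + 9×1 + 11×3 = 150

Green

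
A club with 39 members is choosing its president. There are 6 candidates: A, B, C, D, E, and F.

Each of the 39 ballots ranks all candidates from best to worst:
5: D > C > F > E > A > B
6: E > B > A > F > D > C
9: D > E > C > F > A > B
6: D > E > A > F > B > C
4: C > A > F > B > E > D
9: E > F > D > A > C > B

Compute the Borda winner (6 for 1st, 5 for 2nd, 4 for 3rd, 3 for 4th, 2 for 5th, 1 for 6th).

A: 5×2 + 6×4 + 9×2 + 6×4 + 4×5 + 9×3 = 123
B: 5×1 + 6×5 + 9×1 + 6×2 + 4×3 + 9×1 = 77
C: 5×5 + 6×1 + 9×4 + 6×1 + 4×6 + 9×2 = 115
D: 5×6 + 6×2 + 9×6 + 6×6 + 4×1 + 9×4 = 172
E: 5×3 + 6×6 + 9×5 + 6×5 + 4×2 + 9×6 = 188
F: 5×4 + 6×3 + 9×3 + 6×3 + 4×4 + 9×5 = 144

E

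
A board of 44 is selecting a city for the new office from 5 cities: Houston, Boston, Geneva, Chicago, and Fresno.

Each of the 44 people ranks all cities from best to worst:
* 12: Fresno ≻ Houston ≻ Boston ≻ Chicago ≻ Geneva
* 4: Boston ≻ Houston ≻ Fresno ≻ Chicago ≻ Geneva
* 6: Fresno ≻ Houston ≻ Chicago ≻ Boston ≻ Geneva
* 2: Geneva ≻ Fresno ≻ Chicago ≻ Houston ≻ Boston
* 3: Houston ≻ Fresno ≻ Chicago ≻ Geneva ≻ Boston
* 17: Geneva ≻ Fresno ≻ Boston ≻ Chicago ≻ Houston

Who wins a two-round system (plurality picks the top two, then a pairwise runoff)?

Fresno

Round 1 first-place votes: Houston 3, Boston 4, Geneva 19, Chicago 0, Fresno 18. Geneva and Fresno advance.
Runoff: Geneva is ranked above Fresno on 19 ballots, Fresno above Geneva on 25.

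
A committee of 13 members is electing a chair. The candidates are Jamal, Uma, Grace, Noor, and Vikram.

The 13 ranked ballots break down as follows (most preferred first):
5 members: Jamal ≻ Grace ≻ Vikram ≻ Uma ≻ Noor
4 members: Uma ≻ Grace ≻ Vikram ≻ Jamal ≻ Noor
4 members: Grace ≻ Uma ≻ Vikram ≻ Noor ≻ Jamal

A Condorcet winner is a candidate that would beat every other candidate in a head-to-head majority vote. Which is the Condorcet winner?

Grace

Grace vs Jamal: 8–5
Grace vs Uma: 9–4
Grace vs Noor: 13–0
Grace vs Vikram: 13–0
Grace beats every other candidate.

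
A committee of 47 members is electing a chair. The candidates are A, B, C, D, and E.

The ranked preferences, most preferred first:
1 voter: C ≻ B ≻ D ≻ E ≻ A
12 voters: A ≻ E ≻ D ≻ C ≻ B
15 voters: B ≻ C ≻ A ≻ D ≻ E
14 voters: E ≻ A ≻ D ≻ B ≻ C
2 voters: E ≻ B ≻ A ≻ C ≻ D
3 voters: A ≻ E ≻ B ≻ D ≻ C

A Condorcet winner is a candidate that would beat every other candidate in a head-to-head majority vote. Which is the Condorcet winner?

A

A vs B: 29–18
A vs C: 31–16
A vs D: 46–1
A vs E: 30–17
A beats every other candidate.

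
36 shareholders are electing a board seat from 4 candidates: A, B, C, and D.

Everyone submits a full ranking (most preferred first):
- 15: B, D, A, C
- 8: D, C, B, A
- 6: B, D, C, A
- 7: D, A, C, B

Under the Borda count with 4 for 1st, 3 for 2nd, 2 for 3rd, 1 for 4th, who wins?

A: 15×2 + 8×1 + 6×1 + 7×3 = 65
B: 15×4 + 8×2 + 6×4 + 7×1 = 107
C: 15×1 + 8×3 + 6×2 + 7×2 = 65
D: 15×3 + 8×4 + 6×3 + 7×4 = 123

D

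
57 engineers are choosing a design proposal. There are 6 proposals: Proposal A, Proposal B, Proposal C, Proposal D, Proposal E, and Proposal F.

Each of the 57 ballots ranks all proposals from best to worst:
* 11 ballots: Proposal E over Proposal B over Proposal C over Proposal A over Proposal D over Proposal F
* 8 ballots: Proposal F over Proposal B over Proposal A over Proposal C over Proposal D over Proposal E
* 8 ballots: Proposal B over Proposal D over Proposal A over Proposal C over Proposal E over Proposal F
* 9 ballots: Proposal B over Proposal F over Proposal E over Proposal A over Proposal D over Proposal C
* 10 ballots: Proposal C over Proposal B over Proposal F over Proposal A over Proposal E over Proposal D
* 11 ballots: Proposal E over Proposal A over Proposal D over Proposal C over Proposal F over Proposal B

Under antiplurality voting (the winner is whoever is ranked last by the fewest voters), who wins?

Proposal A

Last-place votes: Proposal A 0, Proposal B 11, Proposal C 9, Proposal D 10, Proposal E 8, Proposal F 19.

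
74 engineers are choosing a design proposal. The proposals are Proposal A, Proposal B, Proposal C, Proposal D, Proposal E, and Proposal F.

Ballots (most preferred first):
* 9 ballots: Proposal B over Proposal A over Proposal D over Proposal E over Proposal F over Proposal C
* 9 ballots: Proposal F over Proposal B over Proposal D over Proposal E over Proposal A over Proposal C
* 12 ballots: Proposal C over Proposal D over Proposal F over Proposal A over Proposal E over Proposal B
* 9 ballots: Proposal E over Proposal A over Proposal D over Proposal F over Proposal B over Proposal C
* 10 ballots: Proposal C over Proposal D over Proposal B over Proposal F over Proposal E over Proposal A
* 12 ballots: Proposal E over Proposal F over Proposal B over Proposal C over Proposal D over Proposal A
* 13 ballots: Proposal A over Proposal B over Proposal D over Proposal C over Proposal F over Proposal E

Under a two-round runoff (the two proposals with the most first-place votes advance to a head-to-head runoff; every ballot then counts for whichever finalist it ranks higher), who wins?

Proposal E

Round 1 first-place votes: Proposal A 13, Proposal B 9, Proposal C 22, Proposal D 0, Proposal E 21, Proposal F 9. Proposal C and Proposal E advance.
Runoff: Proposal C is ranked above Proposal E on 35 ballots, Proposal E above Proposal C on 39.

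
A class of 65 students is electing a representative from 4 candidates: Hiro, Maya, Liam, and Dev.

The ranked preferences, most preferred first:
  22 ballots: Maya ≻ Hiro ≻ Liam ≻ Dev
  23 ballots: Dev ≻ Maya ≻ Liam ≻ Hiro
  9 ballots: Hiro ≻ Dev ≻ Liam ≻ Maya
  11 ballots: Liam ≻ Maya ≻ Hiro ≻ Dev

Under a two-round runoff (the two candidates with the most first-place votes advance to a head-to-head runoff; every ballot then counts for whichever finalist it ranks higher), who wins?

Maya

Round 1 first-place votes: Hiro 9, Maya 22, Liam 11, Dev 23. Dev and Maya advance.
Runoff: Dev is ranked above Maya on 32 ballots, Maya above Dev on 33.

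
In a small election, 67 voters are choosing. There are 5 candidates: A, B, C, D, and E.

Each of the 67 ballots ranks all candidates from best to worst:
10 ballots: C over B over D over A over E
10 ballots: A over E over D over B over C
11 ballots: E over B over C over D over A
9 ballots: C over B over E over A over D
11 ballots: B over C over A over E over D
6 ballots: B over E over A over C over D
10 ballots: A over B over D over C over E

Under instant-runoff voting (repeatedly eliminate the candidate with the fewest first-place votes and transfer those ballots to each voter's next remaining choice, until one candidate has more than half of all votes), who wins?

Round 1: A 20, B 17, C 19, D 0, E 11. D eliminated.
Round 2: A 20, B 17, C 19, E 11. E eliminated.
Round 3: A 20, B 28, C 19. C eliminated.
Round 4: A 20, B 47. B has a majority (≥34).

B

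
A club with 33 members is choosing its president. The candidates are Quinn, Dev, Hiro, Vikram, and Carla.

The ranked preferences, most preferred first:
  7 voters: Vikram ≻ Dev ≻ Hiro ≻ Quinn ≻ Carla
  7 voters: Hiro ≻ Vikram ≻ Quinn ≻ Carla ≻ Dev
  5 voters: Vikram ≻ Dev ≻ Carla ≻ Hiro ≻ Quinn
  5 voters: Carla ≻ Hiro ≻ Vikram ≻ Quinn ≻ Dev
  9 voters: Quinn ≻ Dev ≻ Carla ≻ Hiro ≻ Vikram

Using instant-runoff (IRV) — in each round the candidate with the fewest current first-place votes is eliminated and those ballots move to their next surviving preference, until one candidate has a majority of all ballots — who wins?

Round 1: Quinn 9, Dev 0, Hiro 7, Vikram 12, Carla 5. Dev eliminated.
Round 2: Quinn 9, Hiro 7, Vikram 12, Carla 5. Carla eliminated.
Round 3: Quinn 9, Hiro 12, Vikram 12. Quinn eliminated.
Round 4: Hiro 21, Vikram 12. Hiro has a majority (≥17).

Hiro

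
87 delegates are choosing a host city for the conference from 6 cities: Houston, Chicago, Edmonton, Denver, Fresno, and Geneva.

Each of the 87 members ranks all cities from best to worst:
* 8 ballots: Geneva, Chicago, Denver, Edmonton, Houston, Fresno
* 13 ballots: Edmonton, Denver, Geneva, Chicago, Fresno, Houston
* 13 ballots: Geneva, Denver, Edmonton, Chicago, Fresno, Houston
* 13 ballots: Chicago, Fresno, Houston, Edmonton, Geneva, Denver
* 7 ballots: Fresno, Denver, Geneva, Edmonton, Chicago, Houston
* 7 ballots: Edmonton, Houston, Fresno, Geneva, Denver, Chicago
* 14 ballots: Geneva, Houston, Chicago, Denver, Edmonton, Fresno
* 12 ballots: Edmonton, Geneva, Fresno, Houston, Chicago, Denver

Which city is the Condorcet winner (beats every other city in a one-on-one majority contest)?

Edmonton

Edmonton vs Houston: 60–27
Edmonton vs Chicago: 52–35
Edmonton vs Denver: 45–42
Edmonton vs Fresno: 67–20
Edmonton vs Geneva: 45–42
Edmonton beats every other city.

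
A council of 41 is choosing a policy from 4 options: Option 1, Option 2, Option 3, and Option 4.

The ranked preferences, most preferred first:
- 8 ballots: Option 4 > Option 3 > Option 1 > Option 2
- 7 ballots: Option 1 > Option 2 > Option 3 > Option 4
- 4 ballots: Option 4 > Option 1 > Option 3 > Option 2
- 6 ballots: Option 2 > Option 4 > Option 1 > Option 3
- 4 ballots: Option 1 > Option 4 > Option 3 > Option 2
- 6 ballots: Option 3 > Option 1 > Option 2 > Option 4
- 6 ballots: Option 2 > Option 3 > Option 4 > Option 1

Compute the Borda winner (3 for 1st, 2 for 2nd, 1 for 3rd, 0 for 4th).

Option 1: 8×1 + 7×3 + 4×2 + 6×1 + 4×3 + 6×2 + 6×0 = 67
Option 2: 8×0 + 7×2 + 4×0 + 6×3 + 4×0 + 6×1 + 6×3 = 56
Option 3: 8×2 + 7×1 + 4×1 + 6×0 + 4×1 + 6×3 + 6×2 = 61
Option 4: 8×3 + 7×0 + 4×3 + 6×2 + 4×2 + 6×0 + 6×1 = 62

Option 1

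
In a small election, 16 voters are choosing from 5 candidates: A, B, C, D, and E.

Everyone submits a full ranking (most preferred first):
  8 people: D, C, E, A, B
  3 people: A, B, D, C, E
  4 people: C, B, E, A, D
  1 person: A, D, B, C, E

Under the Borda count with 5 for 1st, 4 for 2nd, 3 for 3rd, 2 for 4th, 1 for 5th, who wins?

A: 8×2 + 3×5 + 4×2 + 1×5 = 44
B: 8×1 + 3×4 + 4×4 + 1×3 = 39
C: 8×4 + 3×2 + 4×5 + 1×2 = 60
D: 8×5 + 3×3 + 4×1 + 1×4 = 57
E: 8×3 + 3×1 + 4×3 + 1×1 = 40

C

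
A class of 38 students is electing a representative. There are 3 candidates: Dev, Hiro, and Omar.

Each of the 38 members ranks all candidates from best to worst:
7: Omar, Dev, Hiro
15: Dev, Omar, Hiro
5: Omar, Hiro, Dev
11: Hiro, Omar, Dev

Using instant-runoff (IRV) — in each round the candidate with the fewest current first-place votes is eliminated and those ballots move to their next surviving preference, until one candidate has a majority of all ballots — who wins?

Omar

Round 1: Dev 15, Hiro 11, Omar 12. Hiro eliminated.
Round 2: Dev 15, Omar 23. Omar has a majority (≥20).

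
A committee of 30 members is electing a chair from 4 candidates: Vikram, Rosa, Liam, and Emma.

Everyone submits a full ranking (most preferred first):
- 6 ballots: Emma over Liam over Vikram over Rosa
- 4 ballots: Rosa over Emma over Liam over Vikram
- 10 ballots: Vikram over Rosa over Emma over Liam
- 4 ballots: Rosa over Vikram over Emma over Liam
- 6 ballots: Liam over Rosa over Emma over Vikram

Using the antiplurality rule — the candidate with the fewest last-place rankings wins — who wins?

Last-place votes: Vikram 10, Rosa 6, Liam 14, Emma 0.

Emma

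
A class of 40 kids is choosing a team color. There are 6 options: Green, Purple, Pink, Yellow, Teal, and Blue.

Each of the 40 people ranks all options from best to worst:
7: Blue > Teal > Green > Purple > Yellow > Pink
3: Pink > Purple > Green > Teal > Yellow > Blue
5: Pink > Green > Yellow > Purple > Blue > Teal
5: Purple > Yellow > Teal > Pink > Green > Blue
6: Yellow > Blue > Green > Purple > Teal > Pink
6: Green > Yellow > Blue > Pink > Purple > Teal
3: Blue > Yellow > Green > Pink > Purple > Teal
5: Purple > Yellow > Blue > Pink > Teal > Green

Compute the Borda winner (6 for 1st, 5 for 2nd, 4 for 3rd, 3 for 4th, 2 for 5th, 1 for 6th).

Yellow

Green: 7×4 + 3×4 + 5×5 + 5×2 + 6×4 + 6×6 + 3×4 + 5×1 = 152
Purple: 7×3 + 3×5 + 5×3 + 5×6 + 6×3 + 6×2 + 3×2 + 5×6 = 147
Pink: 7×1 + 3×6 + 5×6 + 5×3 + 6×1 + 6×3 + 3×3 + 5×3 = 118
Yellow: 7×2 + 3×2 + 5×4 + 5×5 + 6×6 + 6×5 + 3×5 + 5×5 = 171
Teal: 7×5 + 3×3 + 5×1 + 5×4 + 6×2 + 6×1 + 3×1 + 5×2 = 100
Blue: 7×6 + 3×1 + 5×2 + 5×1 + 6×5 + 6×4 + 3×6 + 5×4 = 152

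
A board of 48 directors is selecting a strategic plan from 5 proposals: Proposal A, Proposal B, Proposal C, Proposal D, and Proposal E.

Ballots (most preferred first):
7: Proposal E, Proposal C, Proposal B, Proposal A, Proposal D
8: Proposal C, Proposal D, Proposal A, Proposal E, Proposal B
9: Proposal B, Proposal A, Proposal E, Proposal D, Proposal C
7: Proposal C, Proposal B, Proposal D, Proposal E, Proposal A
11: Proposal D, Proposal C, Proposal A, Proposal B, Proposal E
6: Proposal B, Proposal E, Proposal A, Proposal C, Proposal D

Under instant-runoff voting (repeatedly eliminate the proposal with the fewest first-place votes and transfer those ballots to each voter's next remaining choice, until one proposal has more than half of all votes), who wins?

Proposal C

Round 1: Proposal A 0, Proposal B 15, Proposal C 15, Proposal D 11, Proposal E 7. Proposal A eliminated.
Round 2: Proposal B 15, Proposal C 15, Proposal D 11, Proposal E 7. Proposal E eliminated.
Round 3: Proposal B 15, Proposal C 22, Proposal D 11. Proposal D eliminated.
Round 4: Proposal B 15, Proposal C 33. Proposal C has a majority (≥25).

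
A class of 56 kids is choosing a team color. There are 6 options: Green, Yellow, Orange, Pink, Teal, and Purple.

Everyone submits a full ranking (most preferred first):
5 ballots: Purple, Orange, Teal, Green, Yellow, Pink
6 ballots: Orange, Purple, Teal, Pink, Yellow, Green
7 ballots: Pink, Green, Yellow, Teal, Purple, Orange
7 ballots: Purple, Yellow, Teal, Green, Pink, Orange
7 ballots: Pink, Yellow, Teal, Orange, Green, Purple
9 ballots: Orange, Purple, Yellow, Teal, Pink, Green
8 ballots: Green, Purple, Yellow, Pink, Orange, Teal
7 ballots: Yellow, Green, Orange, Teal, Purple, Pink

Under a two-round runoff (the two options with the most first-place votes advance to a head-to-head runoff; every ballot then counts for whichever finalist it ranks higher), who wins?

Round 1 first-place votes: Green 8, Yellow 7, Orange 15, Pink 14, Teal 0, Purple 12. Orange and Pink advance.
Runoff: Orange is ranked above Pink on 27 ballots, Pink above Orange on 29.

Pink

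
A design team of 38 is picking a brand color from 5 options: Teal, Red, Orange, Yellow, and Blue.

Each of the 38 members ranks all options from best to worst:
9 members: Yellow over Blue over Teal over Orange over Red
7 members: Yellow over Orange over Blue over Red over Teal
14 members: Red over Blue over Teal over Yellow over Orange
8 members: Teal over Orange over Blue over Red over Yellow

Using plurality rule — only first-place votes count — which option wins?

Yellow

First-place votes: Teal 8, Red 14, Orange 0, Yellow 16, Blue 0.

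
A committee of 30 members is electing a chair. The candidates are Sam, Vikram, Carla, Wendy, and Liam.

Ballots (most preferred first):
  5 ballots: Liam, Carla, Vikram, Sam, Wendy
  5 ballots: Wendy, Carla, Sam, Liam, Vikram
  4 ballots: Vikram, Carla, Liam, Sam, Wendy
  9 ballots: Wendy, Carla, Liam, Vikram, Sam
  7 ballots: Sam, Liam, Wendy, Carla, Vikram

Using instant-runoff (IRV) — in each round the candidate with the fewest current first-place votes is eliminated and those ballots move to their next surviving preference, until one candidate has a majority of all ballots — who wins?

Round 1: Sam 7, Vikram 4, Carla 0, Wendy 14, Liam 5. Carla eliminated.
Round 2: Sam 7, Vikram 4, Wendy 14, Liam 5. Vikram eliminated.
Round 3: Sam 7, Wendy 14, Liam 9. Sam eliminated.
Round 4: Wendy 14, Liam 16. Liam has a majority (≥16).

Liam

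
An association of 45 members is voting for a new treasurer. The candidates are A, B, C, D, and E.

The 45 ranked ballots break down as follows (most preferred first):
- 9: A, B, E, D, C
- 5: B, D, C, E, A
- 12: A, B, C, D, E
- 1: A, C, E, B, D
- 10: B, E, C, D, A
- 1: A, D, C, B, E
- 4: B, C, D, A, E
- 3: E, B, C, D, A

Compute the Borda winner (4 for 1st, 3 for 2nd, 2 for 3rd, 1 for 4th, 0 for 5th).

A: 9×4 + 5×0 + 12×4 + 1×4 + 10×0 + 1×4 + 4×1 + 3×0 = 96
B: 9×3 + 5×4 + 12×3 + 1×1 + 10×4 + 1×1 + 4×4 + 3×3 = 150
C: 9×0 + 5×2 + 12×2 + 1×3 + 10×2 + 1×2 + 4×3 + 3×2 = 77
D: 9×1 + 5×3 + 12×1 + 1×0 + 10×1 + 1×3 + 4×2 + 3×1 = 60
E: 9×2 + 5×1 + 12×0 + 1×2 + 10×3 + 1×0 + 4×0 + 3×4 = 67

B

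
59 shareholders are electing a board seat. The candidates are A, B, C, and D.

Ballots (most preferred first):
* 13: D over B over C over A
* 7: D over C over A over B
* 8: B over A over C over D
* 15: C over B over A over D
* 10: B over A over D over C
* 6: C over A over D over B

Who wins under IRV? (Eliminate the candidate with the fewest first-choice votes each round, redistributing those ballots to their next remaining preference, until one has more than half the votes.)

D

Round 1: A 0, B 18, C 21, D 20. A eliminated.
Round 2: B 18, C 21, D 20. B eliminated.
Round 3: C 29, D 30. D has a majority (≥30).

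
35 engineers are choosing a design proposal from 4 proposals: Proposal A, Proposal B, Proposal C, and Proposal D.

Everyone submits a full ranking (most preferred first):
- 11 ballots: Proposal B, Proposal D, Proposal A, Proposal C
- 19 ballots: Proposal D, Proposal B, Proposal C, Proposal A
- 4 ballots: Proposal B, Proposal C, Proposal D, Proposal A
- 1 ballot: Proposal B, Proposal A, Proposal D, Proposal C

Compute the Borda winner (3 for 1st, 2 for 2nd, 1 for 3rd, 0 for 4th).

Proposal A: 11×1 + 19×0 + 4×0 + 1×2 = 13
Proposal B: 11×3 + 19×2 + 4×3 + 1×3 = 86
Proposal C: 11×0 + 19×1 + 4×2 + 1×0 = 27
Proposal D: 11×2 + 19×3 + 4×1 + 1×1 = 84

Proposal B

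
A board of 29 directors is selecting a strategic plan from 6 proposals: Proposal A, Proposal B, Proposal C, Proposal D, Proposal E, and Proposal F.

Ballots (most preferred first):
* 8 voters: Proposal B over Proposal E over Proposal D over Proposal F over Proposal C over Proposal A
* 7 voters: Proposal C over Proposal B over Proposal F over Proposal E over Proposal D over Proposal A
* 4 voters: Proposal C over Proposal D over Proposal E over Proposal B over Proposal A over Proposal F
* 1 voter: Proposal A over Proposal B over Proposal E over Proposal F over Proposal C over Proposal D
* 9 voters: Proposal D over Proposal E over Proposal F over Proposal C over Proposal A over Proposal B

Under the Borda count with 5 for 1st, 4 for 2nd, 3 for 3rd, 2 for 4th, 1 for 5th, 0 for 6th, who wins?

Proposal E

Proposal A: 8×0 + 7×0 + 4×1 + 1×5 + 9×1 = 18
Proposal B: 8×5 + 7×4 + 4×2 + 1×4 + 9×0 = 80
Proposal C: 8×1 + 7×5 + 4×5 + 1×1 + 9×2 = 82
Proposal D: 8×3 + 7×1 + 4×4 + 1×0 + 9×5 = 92
Proposal E: 8×4 + 7×2 + 4×3 + 1×3 + 9×4 = 97
Proposal F: 8×2 + 7×3 + 4×0 + 1×2 + 9×3 = 66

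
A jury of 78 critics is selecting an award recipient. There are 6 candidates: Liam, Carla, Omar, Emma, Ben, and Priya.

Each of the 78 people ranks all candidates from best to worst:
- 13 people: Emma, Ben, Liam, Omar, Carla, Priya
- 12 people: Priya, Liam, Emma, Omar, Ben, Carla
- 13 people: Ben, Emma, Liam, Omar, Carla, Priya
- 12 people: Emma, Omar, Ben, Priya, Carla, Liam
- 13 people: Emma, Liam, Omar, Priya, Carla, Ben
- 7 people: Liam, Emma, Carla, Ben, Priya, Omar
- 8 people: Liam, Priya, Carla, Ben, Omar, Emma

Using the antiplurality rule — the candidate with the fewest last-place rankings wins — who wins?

Omar

Last-place votes: Liam 12, Carla 12, Omar 7, Emma 8, Ben 13, Priya 26.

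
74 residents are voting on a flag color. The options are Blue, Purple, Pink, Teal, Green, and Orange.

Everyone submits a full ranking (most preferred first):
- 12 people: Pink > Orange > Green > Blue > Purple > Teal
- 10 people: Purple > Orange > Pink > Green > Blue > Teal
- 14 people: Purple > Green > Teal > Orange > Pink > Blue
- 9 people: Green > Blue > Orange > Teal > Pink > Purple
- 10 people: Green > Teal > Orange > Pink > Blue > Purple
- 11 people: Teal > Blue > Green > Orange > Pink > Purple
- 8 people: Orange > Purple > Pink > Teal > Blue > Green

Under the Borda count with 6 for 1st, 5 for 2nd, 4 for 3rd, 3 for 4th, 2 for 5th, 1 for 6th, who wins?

Green

Blue: 12×3 + 10×2 + 14×1 + 9×5 + 10×2 + 11×5 + 8×2 = 206
Purple: 12×2 + 10×6 + 14×6 + 9×1 + 10×1 + 11×1 + 8×5 = 238
Pink: 12×6 + 10×4 + 14×2 + 9×2 + 10×3 + 11×2 + 8×4 = 242
Teal: 12×1 + 10×1 + 14×4 + 9×3 + 10×5 + 11×6 + 8×3 = 245
Green: 12×4 + 10×3 + 14×5 + 9×6 + 10×6 + 11×4 + 8×1 = 314
Orange: 12×5 + 10×5 + 14×3 + 9×4 + 10×4 + 11×3 + 8×6 = 309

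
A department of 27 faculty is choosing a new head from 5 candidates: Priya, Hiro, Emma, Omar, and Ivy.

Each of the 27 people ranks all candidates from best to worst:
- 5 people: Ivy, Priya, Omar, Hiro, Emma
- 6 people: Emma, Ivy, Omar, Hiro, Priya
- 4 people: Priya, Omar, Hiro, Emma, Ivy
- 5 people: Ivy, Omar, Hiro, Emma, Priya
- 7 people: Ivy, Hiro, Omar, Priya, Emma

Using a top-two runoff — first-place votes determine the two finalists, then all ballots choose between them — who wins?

Round 1 first-place votes: Priya 4, Hiro 0, Emma 6, Omar 0, Ivy 17. Ivy and Emma advance.
Runoff: Ivy is ranked above Emma on 17 ballots, Emma above Ivy on 10.

Ivy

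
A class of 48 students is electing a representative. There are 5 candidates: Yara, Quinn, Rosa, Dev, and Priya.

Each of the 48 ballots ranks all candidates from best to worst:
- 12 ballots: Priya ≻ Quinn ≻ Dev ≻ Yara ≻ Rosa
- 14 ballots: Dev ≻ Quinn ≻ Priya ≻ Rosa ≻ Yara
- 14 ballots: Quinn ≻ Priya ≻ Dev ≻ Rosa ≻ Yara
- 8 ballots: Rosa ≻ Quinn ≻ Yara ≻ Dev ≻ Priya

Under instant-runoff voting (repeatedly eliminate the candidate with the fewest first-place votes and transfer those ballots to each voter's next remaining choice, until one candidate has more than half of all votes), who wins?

Round 1: Yara 0, Quinn 14, Rosa 8, Dev 14, Priya 12. Yara eliminated.
Round 2: Quinn 14, Rosa 8, Dev 14, Priya 12. Rosa eliminated.
Round 3: Quinn 22, Dev 14, Priya 12. Priya eliminated.
Round 4: Quinn 34, Dev 14. Quinn has a majority (≥25).

Quinn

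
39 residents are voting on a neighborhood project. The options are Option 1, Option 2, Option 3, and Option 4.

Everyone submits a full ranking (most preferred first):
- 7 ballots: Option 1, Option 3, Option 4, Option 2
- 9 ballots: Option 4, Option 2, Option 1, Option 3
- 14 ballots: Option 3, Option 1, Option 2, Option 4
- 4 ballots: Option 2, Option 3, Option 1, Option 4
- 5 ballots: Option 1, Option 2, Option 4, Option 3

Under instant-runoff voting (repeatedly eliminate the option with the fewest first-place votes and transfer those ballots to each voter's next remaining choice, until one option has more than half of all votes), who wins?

Round 1: Option 1 12, Option 2 4, Option 3 14, Option 4 9. Option 2 eliminated.
Round 2: Option 1 12, Option 3 18, Option 4 9. Option 4 eliminated.
Round 3: Option 1 21, Option 3 18. Option 1 has a majority (≥20).

Option 1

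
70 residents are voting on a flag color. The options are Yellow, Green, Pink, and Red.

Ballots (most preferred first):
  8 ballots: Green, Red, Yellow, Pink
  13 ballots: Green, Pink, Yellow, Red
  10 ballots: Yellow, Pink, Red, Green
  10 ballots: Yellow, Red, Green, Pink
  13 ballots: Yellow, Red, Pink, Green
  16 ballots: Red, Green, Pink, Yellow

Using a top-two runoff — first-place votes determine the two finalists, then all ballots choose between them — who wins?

Green

Round 1 first-place votes: Yellow 33, Green 21, Pink 0, Red 16. Yellow and Green advance.
Runoff: Yellow is ranked above Green on 33 ballots, Green above Yellow on 37.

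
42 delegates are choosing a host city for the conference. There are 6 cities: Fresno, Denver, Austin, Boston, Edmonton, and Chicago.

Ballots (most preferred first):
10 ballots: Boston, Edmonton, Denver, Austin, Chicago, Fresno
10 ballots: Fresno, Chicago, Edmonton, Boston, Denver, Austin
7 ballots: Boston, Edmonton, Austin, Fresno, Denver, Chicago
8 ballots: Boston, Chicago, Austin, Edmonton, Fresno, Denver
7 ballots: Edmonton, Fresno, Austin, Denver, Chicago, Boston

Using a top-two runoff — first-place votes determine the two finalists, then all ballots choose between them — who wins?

Boston

Round 1 first-place votes: Fresno 10, Denver 0, Austin 0, Boston 25, Edmonton 7, Chicago 0. Boston and Fresno advance.
Runoff: Boston is ranked above Fresno on 25 ballots, Fresno above Boston on 17.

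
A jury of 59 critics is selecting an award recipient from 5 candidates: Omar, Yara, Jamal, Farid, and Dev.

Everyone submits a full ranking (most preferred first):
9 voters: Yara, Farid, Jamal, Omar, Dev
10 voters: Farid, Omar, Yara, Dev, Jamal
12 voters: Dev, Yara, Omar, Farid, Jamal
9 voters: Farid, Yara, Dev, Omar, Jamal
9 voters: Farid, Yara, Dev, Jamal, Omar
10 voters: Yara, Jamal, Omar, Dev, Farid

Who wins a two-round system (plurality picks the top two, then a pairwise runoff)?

Round 1 first-place votes: Omar 0, Yara 19, Jamal 0, Farid 28, Dev 12. Farid and Yara advance.
Runoff: Farid is ranked above Yara on 28 ballots, Yara above Farid on 31.

Yara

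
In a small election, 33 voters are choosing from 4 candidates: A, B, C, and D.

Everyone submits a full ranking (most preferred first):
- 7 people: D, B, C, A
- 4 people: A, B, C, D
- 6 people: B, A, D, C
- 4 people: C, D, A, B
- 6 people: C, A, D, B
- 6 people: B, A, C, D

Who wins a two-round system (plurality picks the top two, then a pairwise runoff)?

Round 1 first-place votes: A 4, B 12, C 10, D 7. B and C advance.
Runoff: B is ranked above C on 23 ballots, C above B on 10.

B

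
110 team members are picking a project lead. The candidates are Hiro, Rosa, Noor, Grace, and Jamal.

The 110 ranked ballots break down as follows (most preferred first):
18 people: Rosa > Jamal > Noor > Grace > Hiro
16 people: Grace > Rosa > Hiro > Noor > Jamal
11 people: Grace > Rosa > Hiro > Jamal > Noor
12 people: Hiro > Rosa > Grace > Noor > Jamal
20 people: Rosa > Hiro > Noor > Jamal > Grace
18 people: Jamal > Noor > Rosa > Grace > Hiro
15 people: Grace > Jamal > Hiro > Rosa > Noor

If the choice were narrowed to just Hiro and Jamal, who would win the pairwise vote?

Hiro is ranked above Jamal on 59 ballots; Jamal above Hiro on 51.

Hiro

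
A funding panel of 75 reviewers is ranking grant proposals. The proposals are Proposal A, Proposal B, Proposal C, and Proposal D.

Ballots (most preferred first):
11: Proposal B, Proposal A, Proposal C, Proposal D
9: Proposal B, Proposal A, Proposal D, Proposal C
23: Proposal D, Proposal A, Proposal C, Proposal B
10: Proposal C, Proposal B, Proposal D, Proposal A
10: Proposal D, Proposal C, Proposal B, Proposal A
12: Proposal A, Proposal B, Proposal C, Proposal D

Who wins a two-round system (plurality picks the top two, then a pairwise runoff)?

Proposal B

Round 1 first-place votes: Proposal A 12, Proposal B 20, Proposal C 10, Proposal D 33. Proposal D and Proposal B advance.
Runoff: Proposal D is ranked above Proposal B on 33 ballots, Proposal B above Proposal D on 42.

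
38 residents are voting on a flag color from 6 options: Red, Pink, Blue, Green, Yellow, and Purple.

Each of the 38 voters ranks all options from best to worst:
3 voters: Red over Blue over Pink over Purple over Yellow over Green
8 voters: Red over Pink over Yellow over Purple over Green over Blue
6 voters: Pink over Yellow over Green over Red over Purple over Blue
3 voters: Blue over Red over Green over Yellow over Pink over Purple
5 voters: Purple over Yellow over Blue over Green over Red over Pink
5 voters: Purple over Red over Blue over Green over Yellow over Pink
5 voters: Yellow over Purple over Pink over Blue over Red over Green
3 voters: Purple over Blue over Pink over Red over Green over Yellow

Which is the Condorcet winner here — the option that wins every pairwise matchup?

Red vs Pink: 24–14
Red vs Blue: 22–16
Red vs Green: 27–11
Red vs Yellow: 22–16
Red vs Purple: 20–18
Red beats every other option.

Red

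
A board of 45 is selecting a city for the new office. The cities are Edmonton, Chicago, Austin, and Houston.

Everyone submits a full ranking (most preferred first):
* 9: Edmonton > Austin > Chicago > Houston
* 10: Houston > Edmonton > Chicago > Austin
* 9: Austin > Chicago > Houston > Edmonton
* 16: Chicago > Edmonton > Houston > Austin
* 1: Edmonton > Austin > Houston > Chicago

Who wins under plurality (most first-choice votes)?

Chicago

First-place votes: Edmonton 10, Chicago 16, Austin 9, Houston 10.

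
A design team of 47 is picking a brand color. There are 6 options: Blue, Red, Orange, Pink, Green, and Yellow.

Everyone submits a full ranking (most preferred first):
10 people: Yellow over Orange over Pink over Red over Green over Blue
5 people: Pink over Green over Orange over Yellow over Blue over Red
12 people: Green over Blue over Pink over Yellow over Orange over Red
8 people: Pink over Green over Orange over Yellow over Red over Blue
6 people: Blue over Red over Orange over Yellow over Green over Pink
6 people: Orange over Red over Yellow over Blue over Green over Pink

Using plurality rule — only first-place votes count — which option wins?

Pink

First-place votes: Blue 6, Red 0, Orange 6, Pink 13, Green 12, Yellow 10.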